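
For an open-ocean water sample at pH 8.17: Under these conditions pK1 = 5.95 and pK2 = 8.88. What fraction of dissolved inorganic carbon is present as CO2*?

α₀ = 0.00502

α₀ = 1 / (1 + K1/[H⁺] + K1K2/[H⁺]²) = 1 / (1 + 10^+2.22 + 10^+1.51)
   = 1 / (1 + 165.96 + 32.359) = 1/199.32 = 0.005017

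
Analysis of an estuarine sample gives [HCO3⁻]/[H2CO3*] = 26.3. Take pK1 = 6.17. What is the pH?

pH = 7.59

From K1 = [H⁺][HCO3⁻]/[H2CO3*]:  pH = pK1 + log₁₀([HCO3⁻]/[H2CO3*])
log₁₀(26.3) = +1.420
pH = 6.17 + (+1.420) = 7.59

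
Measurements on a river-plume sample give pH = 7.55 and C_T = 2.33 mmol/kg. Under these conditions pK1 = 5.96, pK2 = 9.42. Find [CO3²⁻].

α₂ = 1 / (1 + [H⁺]/K2 + [H⁺]²/(K1K2)) = 1 / (1 + 10^+1.87 + 10^+0.28)
   = 1 / (1 + 74.131 + 1.9055) = 1/77.036 = 0.01298
[CO3²⁻] = α₂ × DIC = 0.01298 × 2.33 = 0.0302 mmol/kg

[CO3²⁻] = 0.0302 mmol/kg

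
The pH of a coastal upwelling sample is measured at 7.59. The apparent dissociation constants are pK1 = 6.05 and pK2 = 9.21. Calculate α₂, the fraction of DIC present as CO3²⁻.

α₂ = 1 / (1 + [H⁺]/K2 + [H⁺]²/(K1K2)) = 1 / (1 + 10^+1.62 + 10^+0.08)
   = 1 / (1 + 41.687 + 1.2023) = 1/43.889 = 0.02278

α₂ = 0.0228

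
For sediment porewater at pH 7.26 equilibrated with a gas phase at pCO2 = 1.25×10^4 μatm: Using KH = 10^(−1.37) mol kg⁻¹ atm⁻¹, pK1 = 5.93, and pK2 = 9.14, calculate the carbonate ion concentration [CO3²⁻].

[CO3²⁻] = 0.150 mmol/kg

[CO2*] = KH · pCO2 = 10^(−1.37) × 1.25×10^4×10^-6 = 5.332×10^-4 mol/kg
α₀ = 1/(1 + K1/[H⁺] + K1K2/[H⁺]²) = 1/(1 + 10^+1.33 + 10^-0.55) = 0.04413
DIC = [CO2*]/α₀ = 5.332×10^-4 / 0.04413 = 12.08 mmol/kg
[CO3²⁻] = α₂·DIC; α₂ = 0.01244, so [CO3²⁻] = 0.01244 × 12.08 = 0.150 mmol/kg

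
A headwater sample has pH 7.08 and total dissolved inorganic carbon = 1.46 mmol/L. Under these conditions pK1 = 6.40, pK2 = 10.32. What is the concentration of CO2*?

α₀ = 1 / (1 + K1/[H⁺] + K1K2/[H⁺]²) = 1 / (1 + 10^+0.68 + 10^-2.56)
   = 1 / (1 + 4.7863 + 0.0027542) = 1/5.7891 = 0.1727
[CO2*] = α₀ × DIC = 0.1727 × 1.46 = 0.252 mmol/L

[CO2*] = 0.252 mmol/L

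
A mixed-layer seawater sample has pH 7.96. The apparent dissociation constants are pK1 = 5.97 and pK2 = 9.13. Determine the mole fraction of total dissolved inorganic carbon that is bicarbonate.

α₁ = 0.928

α₁ = 1 / (1 + [H⁺]/K1 + K2/[H⁺]) = 1 / (1 + 10^-1.99 + 10^-1.17)
   = 1 / (1 + 0.010233 + 0.067608) = 1/1.0778 = 0.9278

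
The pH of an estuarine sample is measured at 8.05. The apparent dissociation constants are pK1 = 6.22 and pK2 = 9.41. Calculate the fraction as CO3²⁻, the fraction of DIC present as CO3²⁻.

α₂ = 1 / (1 + [H⁺]/K2 + [H⁺]²/(K1K2)) = 1 / (1 + 10^+1.36 + 10^-0.47)
   = 1 / (1 + 22.909 + 0.33884) = 1/24.248 = 0.04124

α₂ = 0.0412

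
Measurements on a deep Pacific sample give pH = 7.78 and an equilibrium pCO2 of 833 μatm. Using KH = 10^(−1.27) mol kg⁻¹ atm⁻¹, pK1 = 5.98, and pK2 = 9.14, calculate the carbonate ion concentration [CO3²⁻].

[CO2*] = KH · pCO2 = 10^(−1.27) × 833×10^-6 = 4.473×10^-5 mol/kg
α₀ = 1/(1 + K1/[H⁺] + K1K2/[H⁺]²) = 1/(1 + 10^+1.80 + 10^+0.44) = 0.01496
DIC = [CO2*]/α₀ = 4.473×10^-5 / 0.01496 = 2.991 mmol/kg
[CO3²⁻] = α₂·DIC; α₂ = 0.04120, so [CO3²⁻] = 0.04120 × 2.991 = 0.123 mmol/kg

[CO3²⁻] = 0.123 mmol/kg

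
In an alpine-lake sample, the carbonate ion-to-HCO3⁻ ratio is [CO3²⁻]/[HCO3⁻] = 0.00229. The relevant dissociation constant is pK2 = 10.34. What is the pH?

pH = 7.70

From K2 = [H⁺][CO3²⁻]/[HCO3⁻]:  pH = pK2 + log₁₀([CO3²⁻]/[HCO3⁻])
log₁₀(0.00229) = -2.640
pH = 10.34 + (-2.640) = 7.70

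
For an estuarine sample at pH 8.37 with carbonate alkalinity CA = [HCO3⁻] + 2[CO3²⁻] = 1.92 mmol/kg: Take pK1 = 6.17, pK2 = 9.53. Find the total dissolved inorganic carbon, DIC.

CA = [HCO3⁻] + 2[CO3²⁻] = (α₁ + 2α₂)·DIC
At pH 8.37: [H⁺]/K1 = 10^-2.20 = 0.0063096, K2/[H⁺] = 10^-1.16 = 0.069183
α₁ = 1/(1 + 0.0063096 + 0.069183) = 1/1.0755 = 0.9298; α₂ = α₁·K2/[H⁺] = 0.06433
α₁ + 2α₂ = 1.0585
DIC = CA / (α₁ + 2α₂) = 1.92 / 1.0585 = 1.81 mmol/kg

DIC = 1.81 mmol/kg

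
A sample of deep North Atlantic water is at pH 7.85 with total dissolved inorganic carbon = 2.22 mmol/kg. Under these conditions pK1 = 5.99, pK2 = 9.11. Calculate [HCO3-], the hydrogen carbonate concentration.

[HCO3⁻] = 2.08 mmol/kg

α₁ = 1 / (1 + [H⁺]/K1 + K2/[H⁺]) = 1 / (1 + 10^-1.86 + 10^-1.26)
   = 1 / (1 + 0.013804 + 0.054954) = 1/1.0688 = 0.9357
[HCO3⁻] = α₁ × DIC = 0.9357 × 2.22 = 2.08 mmol/kg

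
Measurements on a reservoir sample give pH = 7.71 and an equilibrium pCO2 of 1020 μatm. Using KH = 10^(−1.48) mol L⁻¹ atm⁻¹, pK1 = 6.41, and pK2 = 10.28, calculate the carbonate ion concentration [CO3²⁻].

[CO3²⁻] = 1.81 μmol/L

[CO2*] = KH · pCO2 = 10^(−1.48) × 1020×10^-6 = 3.378×10^-5 mol/L
α₀ = 1/(1 + K1/[H⁺] + K1K2/[H⁺]²) = 1/(1 + 10^+1.30 + 10^-1.27) = 0.04760
DIC = [CO2*]/α₀ = 3.378×10^-5 / 0.04760 = 0.7095 mmol/L
[CO3²⁻] = α₂·DIC; α₂ = 0.002557, so [CO3²⁻] = 0.002557 × 0.7095 = 0.00181 mmol/L = 1.81 μmol/L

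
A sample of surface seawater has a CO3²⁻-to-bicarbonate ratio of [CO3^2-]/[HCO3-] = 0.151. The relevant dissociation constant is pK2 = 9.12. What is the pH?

pH = 8.30

From K2 = [H⁺][CO3^2-]/[HCO3-]:  pH = pK2 + log₁₀([CO3^2-]/[HCO3-])
log₁₀(0.151) = -0.821
pH = 9.12 + (-0.821) = 8.30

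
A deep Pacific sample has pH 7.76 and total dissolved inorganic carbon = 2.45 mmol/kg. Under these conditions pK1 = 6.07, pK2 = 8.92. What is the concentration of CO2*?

α₀ = 1 / (1 + K1/[H⁺] + K1K2/[H⁺]²) = 1 / (1 + 10^+1.69 + 10^+0.53)
   = 1 / (1 + 48.978 + 3.3884) = 1/53.366 = 0.01874
[CO2*] = α₀ × DIC = 0.01874 × 2.45 = 0.0459 mmol/kg

[CO2*] = 0.0459 mmol/kg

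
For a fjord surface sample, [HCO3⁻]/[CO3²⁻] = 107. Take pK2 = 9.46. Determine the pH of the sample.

From K2 = [H⁺][CO3²⁻]/[HCO3⁻]:  pH = pK2 − log₁₀([HCO3⁻]/[CO3²⁻])
log₁₀(107) = +2.029
pH = 9.46 − (+2.029) = 7.43

pH = 7.43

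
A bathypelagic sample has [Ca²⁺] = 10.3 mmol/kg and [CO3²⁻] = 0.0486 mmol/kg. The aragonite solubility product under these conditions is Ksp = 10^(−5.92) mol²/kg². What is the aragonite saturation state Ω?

Ksp = 10^(−5.92) = 1.202×10^-6
Ω = [Ca²⁺][CO3²⁻]/Ksp = (10.3×10^-3)(0.0486×10^-3) / 1.202×10^-6 = 0.416

Ω = 0.416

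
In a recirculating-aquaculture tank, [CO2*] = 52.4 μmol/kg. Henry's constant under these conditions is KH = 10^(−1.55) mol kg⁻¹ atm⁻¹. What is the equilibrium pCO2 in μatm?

KH = 10^(−1.55) = 2.818×10^-2 mol kg⁻¹ atm⁻¹
pCO2 = [CO2*]/KH = 52.4×10^-6 / 2.818×10^-2 = 1.86×10^-3 atm = 1860 μatm

pCO2 = 1860 μatm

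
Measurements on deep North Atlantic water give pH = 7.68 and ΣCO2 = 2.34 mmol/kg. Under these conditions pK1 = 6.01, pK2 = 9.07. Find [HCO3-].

[HCO3⁻] = 2.20 mmol/kg

α₁ = 1 / (1 + [H⁺]/K1 + K2/[H⁺]) = 1 / (1 + 10^-1.67 + 10^-1.39)
   = 1 / (1 + 0.021380 + 0.040738) = 1/1.0621 = 0.9415
[HCO3⁻] = α₁ × DIC = 0.9415 × 2.34 = 2.20 mmol/kg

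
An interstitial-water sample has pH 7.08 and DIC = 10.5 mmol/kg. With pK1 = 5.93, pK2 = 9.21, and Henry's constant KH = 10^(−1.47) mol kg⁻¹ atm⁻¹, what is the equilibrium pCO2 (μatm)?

pCO2 = 2.03×10^4 μatm

α₀ = 1 / (1 + K1/[H⁺] + K1K2/[H⁺]²) = 1 / (1 + 10^+1.15 + 10^-0.98)
   = 1 / (1 + 14.125 + 0.10471) = 1/15.230 = 0.06566
[CO2*] = α₀ × DIC = 0.06566 × 10.5 = 0.6894 mmol/kg
pCO2 = [CO2*]/KH = 6.894×10^-4 / 3.388×10^-2 = 2.03×10^4 μatm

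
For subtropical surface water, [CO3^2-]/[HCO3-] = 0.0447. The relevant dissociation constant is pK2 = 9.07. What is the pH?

pH = 7.72

From K2 = [H⁺][CO3^2-]/[HCO3-]:  pH = pK2 + log₁₀([CO3^2-]/[HCO3-])
log₁₀(0.0447) = -1.350
pH = 9.07 + (-1.350) = 7.72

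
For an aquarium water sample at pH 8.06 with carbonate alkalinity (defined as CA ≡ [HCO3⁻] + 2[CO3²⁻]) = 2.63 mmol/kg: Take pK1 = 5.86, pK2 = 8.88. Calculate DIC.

DIC = 2.34 mmol/kg

CA = [HCO3⁻] + 2[CO3²⁻] = (α₁ + 2α₂)·DIC
At pH 8.06: [H⁺]/K1 = 10^-2.20 = 0.0063096, K2/[H⁺] = 10^-0.82 = 0.15136
α₁ = 1/(1 + 0.0063096 + 0.15136) = 1/1.1577 = 0.8638; α₂ = α₁·K2/[H⁺] = 0.1307
α₁ + 2α₂ = 1.1253
DIC = CA / (α₁ + 2α₂) = 2.63 / 1.1253 = 2.34 mmol/kg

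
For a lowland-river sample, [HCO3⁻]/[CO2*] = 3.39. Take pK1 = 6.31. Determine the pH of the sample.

From K1 = [H⁺][HCO3⁻]/[CO2*]:  pH = pK1 + log₁₀([HCO3⁻]/[CO2*])
log₁₀(3.39) = +0.530
pH = 6.31 + (+0.530) = 6.84

pH = 6.84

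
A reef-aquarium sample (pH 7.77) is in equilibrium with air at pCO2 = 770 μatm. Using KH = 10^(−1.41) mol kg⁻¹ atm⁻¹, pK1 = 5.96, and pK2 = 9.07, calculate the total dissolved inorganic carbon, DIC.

DIC = 2.06 mmol/kg

[CO2*] = KH · pCO2 = 10^(−1.41) × 770×10^-6 = 2.996×10^-5 mol/kg
α₀ = 1/(1 + K1/[H⁺] + K1K2/[H⁺]²) = 1/(1 + 10^+1.81 + 10^+0.51) = 0.01453
DIC = [CO2*]/α₀ = 2.996×10^-5 / 0.01453 = 2.06 mmol/kg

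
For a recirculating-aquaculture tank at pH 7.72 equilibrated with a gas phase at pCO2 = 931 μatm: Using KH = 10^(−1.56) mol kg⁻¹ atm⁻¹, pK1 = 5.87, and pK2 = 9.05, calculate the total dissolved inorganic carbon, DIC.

DIC = 1.93 mmol/kg

[CO2*] = KH · pCO2 = 10^(−1.56) × 931×10^-6 = 2.564×10^-5 mol/kg
α₀ = 1/(1 + K1/[H⁺] + K1K2/[H⁺]²) = 1/(1 + 10^+1.85 + 10^+0.52) = 0.01331
DIC = [CO2*]/α₀ = 2.564×10^-5 / 0.01331 = 1.93 mmol/kg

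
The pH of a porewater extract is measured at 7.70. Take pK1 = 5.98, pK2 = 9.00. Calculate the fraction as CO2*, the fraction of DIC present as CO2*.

α₀ = 1 / (1 + K1/[H⁺] + K1K2/[H⁺]²) = 1 / (1 + 10^+1.72 + 10^+0.42)
   = 1 / (1 + 52.481 + 2.6303) = 1/56.111 = 0.01782

α₀ = 0.0178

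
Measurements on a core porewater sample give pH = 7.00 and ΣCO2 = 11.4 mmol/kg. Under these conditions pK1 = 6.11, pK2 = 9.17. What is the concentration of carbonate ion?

α₂ = 1 / (1 + [H⁺]/K2 + [H⁺]²/(K1K2)) = 1 / (1 + 10^+2.17 + 10^+1.28)
   = 1 / (1 + 147.91 + 19.055) = 1/167.97 = 0.005954
[CO3²⁻] = α₂ × DIC = 0.005954 × 11.4 = 0.0679 mmol/kg

[CO3²⁻] = 0.0679 mmol/kg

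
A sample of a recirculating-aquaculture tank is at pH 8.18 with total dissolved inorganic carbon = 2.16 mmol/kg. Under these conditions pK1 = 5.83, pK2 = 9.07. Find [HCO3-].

[HCO3⁻] = 1.91 mmol/kg

α₁ = 1 / (1 + [H⁺]/K1 + K2/[H⁺]) = 1 / (1 + 10^-2.35 + 10^-0.89)
   = 1 / (1 + 0.0044668 + 0.12882) = 1/1.1333 = 0.8824
[HCO3⁻] = α₁ × DIC = 0.8824 × 2.16 = 1.91 mmol/kg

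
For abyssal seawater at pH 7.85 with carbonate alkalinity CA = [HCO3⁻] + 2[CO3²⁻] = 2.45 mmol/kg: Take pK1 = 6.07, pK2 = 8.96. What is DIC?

CA = [HCO3⁻] + 2[CO3²⁻] = (α₁ + 2α₂)·DIC
At pH 7.85: [H⁺]/K1 = 10^-1.78 = 0.016596, K2/[H⁺] = 10^-1.11 = 0.077625
α₁ = 1/(1 + 0.016596 + 0.077625) = 1/1.0942 = 0.9139; α₂ = α₁·K2/[H⁺] = 0.07094
α₁ + 2α₂ = 1.0558
DIC = CA / (α₁ + 2α₂) = 2.45 / 1.0558 = 2.32 mmol/kg

DIC = 2.32 mmol/kg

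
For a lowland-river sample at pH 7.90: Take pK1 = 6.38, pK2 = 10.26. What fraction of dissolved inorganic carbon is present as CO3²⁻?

α₂ = 1 / (1 + [H⁺]/K2 + [H⁺]²/(K1K2)) = 1 / (1 + 10^+2.36 + 10^+0.84)
   = 1 / (1 + 229.09 + 6.9183) = 1/237.01 = 0.004219

α₂ = 0.00422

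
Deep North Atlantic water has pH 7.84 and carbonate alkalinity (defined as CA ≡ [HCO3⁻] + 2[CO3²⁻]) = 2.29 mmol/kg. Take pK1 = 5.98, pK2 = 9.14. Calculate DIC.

CA = [HCO3⁻] + 2[CO3²⁻] = (α₁ + 2α₂)·DIC
At pH 7.84: [H⁺]/K1 = 10^-1.86 = 0.013804, K2/[H⁺] = 10^-1.30 = 0.050119
α₁ = 1/(1 + 0.013804 + 0.050119) = 1/1.0639 = 0.9399; α₂ = α₁·K2/[H⁺] = 0.04711
α₁ + 2α₂ = 1.0341
DIC = CA / (α₁ + 2α₂) = 2.29 / 1.0341 = 2.21 mmol/kg

DIC = 2.21 mmol/kg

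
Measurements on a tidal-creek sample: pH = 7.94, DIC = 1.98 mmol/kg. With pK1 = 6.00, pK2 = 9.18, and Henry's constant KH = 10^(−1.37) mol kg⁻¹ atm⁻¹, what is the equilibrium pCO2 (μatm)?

pCO2 = 499 μatm

α₀ = 1 / (1 + K1/[H⁺] + K1K2/[H⁺]²) = 1 / (1 + 10^+1.94 + 10^+0.70)
   = 1 / (1 + 87.096 + 5.0119) = 1/93.108 = 0.01074
[CO2*] = α₀ × DIC = 0.01074 × 1.98 = 0.02127 mmol/kg
pCO2 = [CO2*]/KH = 2.127×10^-5 / 4.266×10^-2 = 499 μatm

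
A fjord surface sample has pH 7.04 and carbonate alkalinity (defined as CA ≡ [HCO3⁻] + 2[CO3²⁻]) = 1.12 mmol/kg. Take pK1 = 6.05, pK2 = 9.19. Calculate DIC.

CA = [HCO3⁻] + 2[CO3²⁻] = (α₁ + 2α₂)·DIC
At pH 7.04: [H⁺]/K1 = 10^-0.99 = 0.10233, K2/[H⁺] = 10^-2.15 = 0.0070795
α₁ = 1/(1 + 0.10233 + 0.0070795) = 1/1.1094 = 0.9014; α₂ = α₁·K2/[H⁺] = 0.006381
α₁ + 2α₂ = 0.9141
DIC = CA / (α₁ + 2α₂) = 1.12 / 0.9141 = 1.23 mmol/kg

DIC = 1.23 mmol/kg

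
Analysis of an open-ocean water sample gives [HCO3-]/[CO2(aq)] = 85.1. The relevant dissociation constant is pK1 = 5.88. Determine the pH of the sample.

From K1 = [H⁺][HCO3-]/[CO2(aq)]:  pH = pK1 + log₁₀([HCO3-]/[CO2(aq)])
log₁₀(85.1) = +1.930
pH = 5.88 + (+1.930) = 7.81

pH = 7.81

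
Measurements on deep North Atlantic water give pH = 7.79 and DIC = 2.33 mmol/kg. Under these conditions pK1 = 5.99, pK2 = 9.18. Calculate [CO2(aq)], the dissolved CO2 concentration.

α₀ = 1 / (1 + K1/[H⁺] + K1K2/[H⁺]²) = 1 / (1 + 10^+1.80 + 10^+0.41)
   = 1 / (1 + 63.096 + 2.5704) = 1/66.666 = 0.01500
[CO2*] = α₀ × DIC = 0.01500 × 2.33 = 0.0350 mmol/kg

[CO2*] = 0.0350 mmol/kg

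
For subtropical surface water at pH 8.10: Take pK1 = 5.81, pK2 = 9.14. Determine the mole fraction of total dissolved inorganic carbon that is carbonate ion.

α₂ = 0.0832

α₂ = 1 / (1 + [H⁺]/K2 + [H⁺]²/(K1K2)) = 1 / (1 + 10^+1.04 + 10^-1.25)
   = 1 / (1 + 10.965 + 0.056234) = 1/12.021 = 0.08319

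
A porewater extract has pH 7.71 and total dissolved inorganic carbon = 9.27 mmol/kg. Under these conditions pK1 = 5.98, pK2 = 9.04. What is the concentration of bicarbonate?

[HCO3⁻] = 8.70 mmol/kg

α₁ = 1 / (1 + [H⁺]/K1 + K2/[H⁺]) = 1 / (1 + 10^-1.73 + 10^-1.33)
   = 1 / (1 + 0.018621 + 0.046774) = 1/1.0654 = 0.9386
[HCO3⁻] = α₁ × DIC = 0.9386 × 9.27 = 8.70 mmol/kg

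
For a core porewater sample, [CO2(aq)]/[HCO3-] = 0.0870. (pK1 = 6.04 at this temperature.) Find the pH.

pH = 7.10

From K1 = [H⁺][HCO3-]/[CO2(aq)]:  pH = pK1 − log₁₀([CO2(aq)]/[HCO3-])
log₁₀(0.0870) = -1.060
pH = 6.04 − (-1.060) = 7.10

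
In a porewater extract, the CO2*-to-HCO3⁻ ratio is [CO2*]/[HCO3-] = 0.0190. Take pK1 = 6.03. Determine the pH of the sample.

From K1 = [H⁺][HCO3-]/[CO2*]:  pH = pK1 − log₁₀([CO2*]/[HCO3-])
log₁₀(0.0190) = -1.721
pH = 6.03 − (-1.721) = 7.75

pH = 7.75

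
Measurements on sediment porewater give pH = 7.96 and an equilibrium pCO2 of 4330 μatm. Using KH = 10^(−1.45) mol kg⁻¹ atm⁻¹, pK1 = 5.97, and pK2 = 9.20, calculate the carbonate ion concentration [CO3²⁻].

[CO3²⁻] = 0.864 mmol/kg

[CO2*] = KH · pCO2 = 10^(−1.45) × 4330×10^-6 = 1.536×10^-4 mol/kg
α₀ = 1/(1 + K1/[H⁺] + K1K2/[H⁺]²) = 1/(1 + 10^+1.99 + 10^+0.75) = 0.009583
DIC = [CO2*]/α₀ = 1.536×10^-4 / 0.009583 = 16.03 mmol/kg
[CO3²⁻] = α₂·DIC; α₂ = 0.05389, so [CO3²⁻] = 0.05389 × 16.03 = 0.864 mmol/kg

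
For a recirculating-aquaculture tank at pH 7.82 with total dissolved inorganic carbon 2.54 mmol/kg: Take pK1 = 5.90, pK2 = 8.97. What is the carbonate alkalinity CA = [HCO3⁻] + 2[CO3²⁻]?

CA = 2.68 mmol/kg

CA = [HCO3⁻] + 2[CO3²⁻] = (α₁ + 2α₂)·DIC
At pH 7.82: [H⁺]/K1 = 10^-1.92 = 0.012023, K2/[H⁺] = 10^-1.15 = 0.070795
α₁ = 1/(1 + 0.012023 + 0.070795) = 1/1.0828 = 0.9235; α₂ = α₁·K2/[H⁺] = 0.06538
α₁ + 2α₂ = 1.0543
CA = 1.0543 × 2.54 = 2.68 mmol/kg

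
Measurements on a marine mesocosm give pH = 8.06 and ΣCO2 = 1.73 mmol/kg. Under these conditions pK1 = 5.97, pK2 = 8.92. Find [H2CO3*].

α₀ = 1 / (1 + K1/[H⁺] + K1K2/[H⁺]²) = 1 / (1 + 10^+2.09 + 10^+1.23)
   = 1 / (1 + 123.03 + 16.982) = 1/141.01 = 0.007092
[CO2*] = α₀ × DIC = 0.007092 × 1.73 = 0.0123 mmol/kg = 12.3 μmol/kg

[CO2*] = 12.3 μmol/kg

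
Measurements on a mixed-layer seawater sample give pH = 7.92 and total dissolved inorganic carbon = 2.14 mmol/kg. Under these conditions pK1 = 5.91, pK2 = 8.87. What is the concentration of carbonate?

[CO3²⁻] = 0.214 mmol/kg

α₂ = 1 / (1 + [H⁺]/K2 + [H⁺]²/(K1K2)) = 1 / (1 + 10^+0.95 + 10^-1.06)
   = 1 / (1 + 8.9125 + 0.087096) = 1/9.9996 = 0.1000
[CO3²⁻] = α₂ × DIC = 0.1000 × 2.14 = 0.214 mmol/kg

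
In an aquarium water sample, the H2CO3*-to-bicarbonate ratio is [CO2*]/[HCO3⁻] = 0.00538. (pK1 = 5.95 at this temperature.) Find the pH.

pH = 8.22

From K1 = [H⁺][HCO3⁻]/[CO2*]:  pH = pK1 − log₁₀([CO2*]/[HCO3⁻])
log₁₀(0.00538) = -2.269
pH = 5.95 − (-2.269) = 8.22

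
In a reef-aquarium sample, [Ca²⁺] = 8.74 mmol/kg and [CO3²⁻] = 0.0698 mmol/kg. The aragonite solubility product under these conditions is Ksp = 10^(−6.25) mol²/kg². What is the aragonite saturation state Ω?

Ω = 1.08

Ksp = 10^(−6.25) = 5.623×10^-7
Ω = [Ca²⁺][CO3²⁻]/Ksp = (8.74×10^-3)(0.0698×10^-3) / 5.623×10^-7 = 1.08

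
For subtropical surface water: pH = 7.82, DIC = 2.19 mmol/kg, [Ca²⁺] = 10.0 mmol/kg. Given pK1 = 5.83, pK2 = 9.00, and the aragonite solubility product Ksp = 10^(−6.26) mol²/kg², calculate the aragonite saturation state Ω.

α₂ = 1 / (1 + [H⁺]/K2 + [H⁺]²/(K1K2)) = 1 / (1 + 10^+1.18 + 10^-0.81)
   = 1 / (1 + 15.136 + 0.15488) = 1/16.290 = 0.06139
[CO3²⁻] = α₂ × DIC = 0.06139 × 2.19 = 0.1344 mmol/kg
Ksp = 10^(−6.26) = 5.495×10^-7
Ω = [Ca²⁺][CO3²⁻]/Ksp = (10.0×10^-3)(1.344×10^-4) / 5.495×10^-7 = 2.45

Ω = 2.45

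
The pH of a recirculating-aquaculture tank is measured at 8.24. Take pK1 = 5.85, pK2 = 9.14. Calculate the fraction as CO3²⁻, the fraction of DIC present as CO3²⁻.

α₂ = 1 / (1 + [H⁺]/K2 + [H⁺]²/(K1K2)) = 1 / (1 + 10^+0.90 + 10^-1.49)
   = 1 / (1 + 7.9433 + 0.032359) = 1/8.9756 = 0.1114

α₂ = 0.111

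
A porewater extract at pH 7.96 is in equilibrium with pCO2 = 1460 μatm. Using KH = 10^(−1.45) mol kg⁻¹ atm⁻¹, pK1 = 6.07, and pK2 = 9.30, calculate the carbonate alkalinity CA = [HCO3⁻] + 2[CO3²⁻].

[CO2*] = KH · pCO2 = 10^(−1.45) × 1460×10^-6 = 5.180×10^-5 mol/kg
α₀ = 1/(1 + K1/[H⁺] + K1K2/[H⁺]²) = 1/(1 + 10^+1.89 + 10^+0.55) = 0.01217
DIC = [CO2*]/α₀ = 5.180×10^-5 / 0.01217 = 4.257 mmol/kg
CA = (α₁ + 2α₂)·DIC = (0.9447 + 2×0.04318) × 4.257 = 4.39 mmol/kg

CA = 4.39 mmol/kg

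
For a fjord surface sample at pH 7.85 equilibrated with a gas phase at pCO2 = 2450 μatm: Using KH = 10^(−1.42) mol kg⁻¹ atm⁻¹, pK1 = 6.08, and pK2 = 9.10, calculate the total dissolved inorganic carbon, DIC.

DIC = 5.89 mmol/kg

[CO2*] = KH · pCO2 = 10^(−1.42) × 2450×10^-6 = 9.315×10^-5 mol/kg
α₀ = 1/(1 + K1/[H⁺] + K1K2/[H⁺]²) = 1/(1 + 10^+1.77 + 10^+0.52) = 0.01582
DIC = [CO2*]/α₀ = 9.315×10^-5 / 0.01582 = 5.89 mmol/kg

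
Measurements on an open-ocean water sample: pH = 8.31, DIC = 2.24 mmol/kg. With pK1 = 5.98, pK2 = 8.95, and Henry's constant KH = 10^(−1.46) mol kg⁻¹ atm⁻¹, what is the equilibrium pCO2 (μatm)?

pCO2 = 245 μatm

α₀ = 1 / (1 + K1/[H⁺] + K1K2/[H⁺]²) = 1 / (1 + 10^+2.33 + 10^+1.69)
   = 1 / (1 + 213.80 + 48.978) = 1/263.77 = 0.003791
[CO2*] = α₀ × DIC = 0.003791 × 2.24 = 0.008492 mmol/kg = 8.492 μmol/kg
pCO2 = [CO2*]/KH = 8.492×10^-6 / 3.467×10^-2 = 245 μatm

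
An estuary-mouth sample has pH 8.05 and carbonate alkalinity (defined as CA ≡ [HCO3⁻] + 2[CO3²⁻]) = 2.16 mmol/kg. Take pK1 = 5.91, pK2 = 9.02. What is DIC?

DIC = 1.98 mmol/kg

CA = [HCO3⁻] + 2[CO3²⁻] = (α₁ + 2α₂)·DIC
At pH 8.05: [H⁺]/K1 = 10^-2.14 = 0.0072444, K2/[H⁺] = 10^-0.97 = 0.10715
α₁ = 1/(1 + 0.0072444 + 0.10715) = 1/1.1144 = 0.8973; α₂ = α₁·K2/[H⁺] = 0.09615
α₁ + 2α₂ = 1.0897
DIC = CA / (α₁ + 2α₂) = 2.16 / 1.0897 = 1.98 mmol/kg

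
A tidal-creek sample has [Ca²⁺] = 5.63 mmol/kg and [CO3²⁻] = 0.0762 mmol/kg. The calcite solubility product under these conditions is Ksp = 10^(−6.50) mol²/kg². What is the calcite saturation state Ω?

Ksp = 10^(−6.50) = 3.162×10^-7
Ω = [Ca²⁺][CO3²⁻]/Ksp = (5.63×10^-3)(0.0762×10^-3) / 3.162×10^-7 = 1.36

Ω = 1.36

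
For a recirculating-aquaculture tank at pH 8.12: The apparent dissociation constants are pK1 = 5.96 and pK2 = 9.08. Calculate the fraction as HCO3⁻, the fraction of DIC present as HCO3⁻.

α₁ = 0.896

α₁ = 1 / (1 + [H⁺]/K1 + K2/[H⁺]) = 1 / (1 + 10^-2.16 + 10^-0.96)
   = 1 / (1 + 0.0069183 + 0.10965) = 1/1.1166 = 0.8956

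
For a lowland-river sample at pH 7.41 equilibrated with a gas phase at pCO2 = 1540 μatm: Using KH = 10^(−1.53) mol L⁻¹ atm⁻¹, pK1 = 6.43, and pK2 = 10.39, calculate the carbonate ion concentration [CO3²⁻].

[CO2*] = KH · pCO2 = 10^(−1.53) × 1540×10^-6 = 4.545×10^-5 mol/L
α₀ = 1/(1 + K1/[H⁺] + K1K2/[H⁺]²) = 1/(1 + 10^+0.98 + 10^-2.00) = 0.09470
DIC = [CO2*]/α₀ = 4.545×10^-5 / 0.09470 = 0.4799 mmol/L
[CO3²⁻] = α₂·DIC; α₂ = 0.0009470, so [CO3²⁻] = 0.0009470 × 0.4799 = 0.000454 mmol/L = 0.454 μmol/L

[CO3²⁻] = 0.454 μmol/L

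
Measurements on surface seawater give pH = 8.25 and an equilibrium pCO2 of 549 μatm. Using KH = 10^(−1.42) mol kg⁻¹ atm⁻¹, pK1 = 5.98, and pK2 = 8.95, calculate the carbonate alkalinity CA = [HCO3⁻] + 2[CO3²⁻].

[CO2*] = KH · pCO2 = 10^(−1.42) × 549×10^-6 = 2.087×10^-5 mol/kg
α₀ = 1/(1 + K1/[H⁺] + K1K2/[H⁺]²) = 1/(1 + 10^+2.27 + 10^+1.57) = 0.004457
DIC = [CO2*]/α₀ = 2.087×10^-5 / 0.004457 = 4.683 mmol/kg
CA = (α₁ + 2α₂)·DIC = (0.8299 + 2×0.1656) × 4.683 = 5.44 mmol/kg

CA = 5.44 mmol/kg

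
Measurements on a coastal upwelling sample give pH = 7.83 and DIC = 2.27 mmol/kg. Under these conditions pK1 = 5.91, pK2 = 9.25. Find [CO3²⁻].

α₂ = 1 / (1 + [H⁺]/K2 + [H⁺]²/(K1K2)) = 1 / (1 + 10^+1.42 + 10^-0.50)
   = 1 / (1 + 26.303 + 0.31623) = 1/27.619 = 0.03621
[CO3²⁻] = α₂ × DIC = 0.03621 × 2.27 = 0.0822 mmol/kg

[CO3²⁻] = 0.0822 mmol/kg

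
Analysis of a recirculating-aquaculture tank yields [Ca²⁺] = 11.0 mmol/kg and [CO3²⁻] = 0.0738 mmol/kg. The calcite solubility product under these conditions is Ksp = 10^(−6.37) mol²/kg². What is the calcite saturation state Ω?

Ksp = 10^(−6.37) = 4.266×10^-7
Ω = [Ca²⁺][CO3²⁻]/Ksp = (11.0×10^-3)(0.0738×10^-3) / 4.266×10^-7 = 1.90

Ω = 1.90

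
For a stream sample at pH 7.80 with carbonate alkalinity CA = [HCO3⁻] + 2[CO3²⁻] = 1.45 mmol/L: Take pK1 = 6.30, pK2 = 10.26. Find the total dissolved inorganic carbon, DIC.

CA = [HCO3⁻] + 2[CO3²⁻] = (α₁ + 2α₂)·DIC
At pH 7.80: [H⁺]/K1 = 10^-1.50 = 0.031623, K2/[H⁺] = 10^-2.46 = 0.0034674
α₁ = 1/(1 + 0.031623 + 0.0034674) = 1/1.0351 = 0.9661; α₂ = α₁·K2/[H⁺] = 0.003350
α₁ + 2α₂ = 0.9728
DIC = CA / (α₁ + 2α₂) = 1.45 / 0.9728 = 1.49 mmol/L

DIC = 1.49 mmol/L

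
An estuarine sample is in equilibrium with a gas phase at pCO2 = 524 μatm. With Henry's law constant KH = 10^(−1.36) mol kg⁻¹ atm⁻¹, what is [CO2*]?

KH = 10^(−1.36) = 4.365×10^-2 mol kg⁻¹ atm⁻¹
[CO2*] = KH · pCO2 = 4.365×10^-2 × 524×10^-6 atm = 2.29×10^-5 mol/kg

[CO2*] = 22.9 μmol/kg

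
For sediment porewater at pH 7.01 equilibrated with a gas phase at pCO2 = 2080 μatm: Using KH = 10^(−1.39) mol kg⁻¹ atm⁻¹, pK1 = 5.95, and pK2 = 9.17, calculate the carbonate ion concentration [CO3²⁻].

[CO3²⁻] = 6.73 μmol/kg

[CO2*] = KH · pCO2 = 10^(−1.39) × 2080×10^-6 = 8.474×10^-5 mol/kg
α₀ = 1/(1 + K1/[H⁺] + K1K2/[H⁺]²) = 1/(1 + 10^+1.06 + 10^-1.10) = 0.07961
DIC = [CO2*]/α₀ = 8.474×10^-5 / 0.07961 = 1.064 mmol/kg
[CO3²⁻] = α₂·DIC; α₂ = 0.006324, so [CO3²⁻] = 0.006324 × 1.064 = 0.00673 mmol/kg = 6.73 μmol/kg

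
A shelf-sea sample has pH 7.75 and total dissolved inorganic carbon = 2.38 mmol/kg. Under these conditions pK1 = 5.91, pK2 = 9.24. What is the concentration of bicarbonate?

[HCO3⁻] = 2.27 mmol/kg

α₁ = 1 / (1 + [H⁺]/K1 + K2/[H⁺]) = 1 / (1 + 10^-1.84 + 10^-1.49)
   = 1 / (1 + 0.014454 + 0.032359) = 1/1.0468 = 0.9553
[HCO3⁻] = α₁ × DIC = 0.9553 × 2.38 = 2.27 mmol/kg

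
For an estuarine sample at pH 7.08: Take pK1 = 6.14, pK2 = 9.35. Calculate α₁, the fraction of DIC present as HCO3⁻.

α₁ = 1 / (1 + [H⁺]/K1 + K2/[H⁺]) = 1 / (1 + 10^-0.94 + 10^-2.27)
   = 1 / (1 + 0.11482 + 0.0053703) = 1/1.1202 = 0.8927

α₁ = 0.893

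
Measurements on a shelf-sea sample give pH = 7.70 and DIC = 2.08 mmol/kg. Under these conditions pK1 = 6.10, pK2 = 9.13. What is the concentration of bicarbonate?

[HCO3⁻] = 1.96 mmol/kg

α₁ = 1 / (1 + [H⁺]/K1 + K2/[H⁺]) = 1 / (1 + 10^-1.60 + 10^-1.43)
   = 1 / (1 + 0.025119 + 0.037154) = 1/1.0623 = 0.9414
[HCO3⁻] = α₁ × DIC = 0.9414 × 2.08 = 1.96 mmol/kg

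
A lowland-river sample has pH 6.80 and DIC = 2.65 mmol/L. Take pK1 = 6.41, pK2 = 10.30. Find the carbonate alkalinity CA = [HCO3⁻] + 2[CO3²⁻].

CA = [HCO3⁻] + 2[CO3²⁻] = (α₁ + 2α₂)·DIC
At pH 6.80: [H⁺]/K1 = 10^-0.39 = 0.40738, K2/[H⁺] = 10^-3.50 = 0.00031623
α₁ = 1/(1 + 0.40738 + 0.00031623) = 1/1.4077 = 0.7104; α₂ = α₁·K2/[H⁺] = 0.0002246
α₁ + 2α₂ = 0.7108
CA = 0.7108 × 2.65 = 1.88 mmol/L

CA = 1.88 mmol/L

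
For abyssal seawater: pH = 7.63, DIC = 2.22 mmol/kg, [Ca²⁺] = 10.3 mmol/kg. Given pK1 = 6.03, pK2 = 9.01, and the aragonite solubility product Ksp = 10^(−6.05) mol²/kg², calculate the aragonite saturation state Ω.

α₂ = 1 / (1 + [H⁺]/K2 + [H⁺]²/(K1K2)) = 1 / (1 + 10^+1.38 + 10^-0.22)
   = 1 / (1 + 23.988 + 0.60256) = 1/25.591 = 0.03908
[CO3²⁻] = α₂ × DIC = 0.03908 × 2.22 = 0.08675 mmol/kg
Ksp = 10^(−6.05) = 8.913×10^-7
Ω = [Ca²⁺][CO3²⁻]/Ksp = (10.3×10^-3)(8.675×10^-5) / 8.913×10^-7 = 1.00

Ω = 1.00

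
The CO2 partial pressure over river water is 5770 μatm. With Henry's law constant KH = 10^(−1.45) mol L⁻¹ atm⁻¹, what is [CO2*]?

KH = 10^(−1.45) = 3.548×10^-2 mol L⁻¹ atm⁻¹
[CO2*] = KH · pCO2 = 3.548×10^-2 × 5770×10^-6 atm = 2.05×10^-4 mol/L

[CO2*] = 205 μmol/L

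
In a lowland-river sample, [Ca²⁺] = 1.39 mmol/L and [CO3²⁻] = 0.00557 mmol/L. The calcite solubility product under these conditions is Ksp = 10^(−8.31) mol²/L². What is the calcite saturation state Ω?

Ω = 1.58

Ksp = 10^(−8.31) = 4.898×10^-9
Ω = [Ca²⁺][CO3²⁻]/Ksp = (1.39×10^-3)(0.00557×10^-3) / 4.898×10^-9 = 1.58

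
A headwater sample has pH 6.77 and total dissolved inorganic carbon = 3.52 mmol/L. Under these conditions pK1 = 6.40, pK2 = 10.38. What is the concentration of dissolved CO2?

α₀ = 1 / (1 + K1/[H⁺] + K1K2/[H⁺]²) = 1 / (1 + 10^+0.37 + 10^-3.24)
   = 1 / (1 + 2.3442 + 0.00057544) = 1/3.3448 = 0.2990
[CO2*] = α₀ × DIC = 0.2990 × 3.52 = 1.05 mmol/L

[CO2*] = 1.05 mmol/L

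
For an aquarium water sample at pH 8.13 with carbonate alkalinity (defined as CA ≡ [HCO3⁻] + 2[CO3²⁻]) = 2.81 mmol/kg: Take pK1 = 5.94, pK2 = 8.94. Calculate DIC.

CA = [HCO3⁻] + 2[CO3²⁻] = (α₁ + 2α₂)·DIC
At pH 8.13: [H⁺]/K1 = 10^-2.19 = 0.0064565, K2/[H⁺] = 10^-0.81 = 0.15488
α₁ = 1/(1 + 0.0064565 + 0.15488) = 1/1.1613 = 0.8611; α₂ = α₁·K2/[H⁺] = 0.1334
α₁ + 2α₂ = 1.1278
DIC = CA / (α₁ + 2α₂) = 2.81 / 1.1278 = 2.49 mmol/kg

DIC = 2.49 mmol/kg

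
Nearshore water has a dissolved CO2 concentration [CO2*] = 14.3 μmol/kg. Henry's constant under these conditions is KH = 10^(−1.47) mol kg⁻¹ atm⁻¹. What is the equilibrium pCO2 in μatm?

KH = 10^(−1.47) = 3.388×10^-2 mol kg⁻¹ atm⁻¹
pCO2 = [CO2*]/KH = 14.3×10^-6 / 3.388×10^-2 = 4.22×10^-4 atm = 422 μatm

pCO2 = 422 μatm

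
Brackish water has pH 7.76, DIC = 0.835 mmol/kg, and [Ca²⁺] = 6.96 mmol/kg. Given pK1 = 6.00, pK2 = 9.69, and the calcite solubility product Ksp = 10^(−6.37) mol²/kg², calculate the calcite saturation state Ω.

α₂ = 1 / (1 + [H⁺]/K2 + [H⁺]²/(K1K2)) = 1 / (1 + 10^+1.93 + 10^+0.17)
   = 1 / (1 + 85.114 + 1.4791) = 1/87.593 = 0.01142
[CO3²⁻] = α₂ × DIC = 0.01142 × 0.835 = 0.009533 mmol/kg = 9.533 μmol/kg
Ksp = 10^(−6.37) = 4.266×10^-7
Ω = [Ca²⁺][CO3²⁻]/Ksp = (6.96×10^-3)(9.533×10^-6) / 4.266×10^-7 = 0.156

Ω = 0.156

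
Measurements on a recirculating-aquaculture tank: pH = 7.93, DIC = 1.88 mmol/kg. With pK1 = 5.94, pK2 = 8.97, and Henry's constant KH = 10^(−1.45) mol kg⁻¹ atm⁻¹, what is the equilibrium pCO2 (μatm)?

pCO2 = 492 μatm

α₀ = 1 / (1 + K1/[H⁺] + K1K2/[H⁺]²) = 1 / (1 + 10^+1.99 + 10^+0.95)
   = 1 / (1 + 97.724 + 8.9125) = 1/107.64 = 0.009291
[CO2*] = α₀ × DIC = 0.009291 × 1.88 = 0.01747 mmol/kg = 17.47 μmol/kg
pCO2 = [CO2*]/KH = 1.747×10^-5 / 3.548×10^-2 = 492 μatm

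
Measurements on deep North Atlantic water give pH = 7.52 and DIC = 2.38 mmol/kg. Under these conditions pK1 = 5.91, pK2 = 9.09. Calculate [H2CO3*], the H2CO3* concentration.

[CO2*] = 0.0556 mmol/kg

α₀ = 1 / (1 + K1/[H⁺] + K1K2/[H⁺]²) = 1 / (1 + 10^+1.61 + 10^+0.04)
   = 1 / (1 + 40.738 + 1.0965) = 1/42.835 = 0.02335
[CO2*] = α₀ × DIC = 0.02335 × 2.38 = 0.0556 mmol/kg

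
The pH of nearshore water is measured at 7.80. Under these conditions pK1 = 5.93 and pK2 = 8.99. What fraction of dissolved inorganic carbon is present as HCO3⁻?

α₁ = 0.928

α₁ = 1 / (1 + [H⁺]/K1 + K2/[H⁺]) = 1 / (1 + 10^-1.87 + 10^-1.19)
   = 1 / (1 + 0.013490 + 0.064565) = 1/1.0781 = 0.9276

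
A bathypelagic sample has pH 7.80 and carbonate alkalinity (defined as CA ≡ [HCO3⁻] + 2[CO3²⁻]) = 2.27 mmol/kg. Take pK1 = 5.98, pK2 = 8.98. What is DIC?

CA = [HCO3⁻] + 2[CO3²⁻] = (α₁ + 2α₂)·DIC
At pH 7.80: [H⁺]/K1 = 10^-1.82 = 0.015136, K2/[H⁺] = 10^-1.18 = 0.066069
α₁ = 1/(1 + 0.015136 + 0.066069) = 1/1.0812 = 0.9249; α₂ = α₁·K2/[H⁺] = 0.06111
α₁ + 2α₂ = 1.0471
DIC = CA / (α₁ + 2α₂) = 2.27 / 1.0471 = 2.17 mmol/kg

DIC = 2.17 mmol/kg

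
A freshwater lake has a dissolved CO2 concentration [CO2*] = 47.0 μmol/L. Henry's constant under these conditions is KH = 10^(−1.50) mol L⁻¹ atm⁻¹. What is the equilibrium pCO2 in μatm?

KH = 10^(−1.50) = 3.162×10^-2 mol L⁻¹ atm⁻¹
pCO2 = [CO2*]/KH = 47.0×10^-6 / 3.162×10^-2 = 1.49×10^-3 atm = 1490 μatm

pCO2 = 1490 μatm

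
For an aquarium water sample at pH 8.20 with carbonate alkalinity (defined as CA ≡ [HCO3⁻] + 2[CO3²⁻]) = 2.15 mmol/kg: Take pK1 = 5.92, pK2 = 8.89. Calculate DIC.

DIC = 1.85 mmol/kg

CA = [HCO3⁻] + 2[CO3²⁻] = (α₁ + 2α₂)·DIC
At pH 8.20: [H⁺]/K1 = 10^-2.28 = 0.0052481, K2/[H⁺] = 10^-0.69 = 0.20417
α₁ = 1/(1 + 0.0052481 + 0.20417) = 1/1.2094 = 0.8268; α₂ = α₁·K2/[H⁺] = 0.1688
α₁ + 2α₂ = 1.1645
DIC = CA / (α₁ + 2α₂) = 2.15 / 1.1645 = 1.85 mmol/kg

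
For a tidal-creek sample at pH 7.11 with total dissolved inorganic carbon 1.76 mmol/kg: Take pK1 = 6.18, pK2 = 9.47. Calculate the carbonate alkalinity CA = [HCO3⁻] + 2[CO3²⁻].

CA = 1.58 mmol/kg

CA = [HCO3⁻] + 2[CO3²⁻] = (α₁ + 2α₂)·DIC
At pH 7.11: [H⁺]/K1 = 10^-0.93 = 0.11749, K2/[H⁺] = 10^-2.36 = 0.0043652
α₁ = 1/(1 + 0.11749 + 0.0043652) = 1/1.1219 = 0.8914; α₂ = α₁·K2/[H⁺] = 0.003891
α₁ + 2α₂ = 0.8992
CA = 0.8992 × 1.76 = 1.58 mmol/kg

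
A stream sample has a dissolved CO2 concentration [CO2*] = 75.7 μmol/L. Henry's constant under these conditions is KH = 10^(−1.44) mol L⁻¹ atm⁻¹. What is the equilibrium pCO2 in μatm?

KH = 10^(−1.44) = 3.631×10^-2 mol L⁻¹ atm⁻¹
pCO2 = [CO2*]/KH = 75.7×10^-6 / 3.631×10^-2 = 2.08×10^-3 atm = 2080 μatm

pCO2 = 2080 μatm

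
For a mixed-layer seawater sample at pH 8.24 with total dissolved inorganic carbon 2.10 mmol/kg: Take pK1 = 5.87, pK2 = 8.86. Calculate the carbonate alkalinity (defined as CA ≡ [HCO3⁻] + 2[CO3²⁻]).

CA = [HCO3⁻] + 2[CO3²⁻] = (α₁ + 2α₂)·DIC
At pH 8.24: [H⁺]/K1 = 10^-2.37 = 0.0042658, K2/[H⁺] = 10^-0.62 = 0.23988
α₁ = 1/(1 + 0.0042658 + 0.23988) = 1/1.2441 = 0.8038; α₂ = α₁·K2/[H⁺] = 0.1928
α₁ + 2α₂ = 1.1894
CA = 1.1894 × 2.10 = 2.50 mmol/kg

CA = 2.50 mmol/kg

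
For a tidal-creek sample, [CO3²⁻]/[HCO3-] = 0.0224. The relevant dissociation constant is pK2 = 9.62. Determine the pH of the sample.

pH = 7.97

From K2 = [H⁺][CO3²⁻]/[HCO3-]:  pH = pK2 + log₁₀([CO3²⁻]/[HCO3-])
log₁₀(0.0224) = -1.650
pH = 9.62 + (-1.650) = 7.97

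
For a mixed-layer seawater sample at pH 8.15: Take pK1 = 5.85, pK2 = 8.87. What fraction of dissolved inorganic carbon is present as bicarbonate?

α₁ = 1 / (1 + [H⁺]/K1 + K2/[H⁺]) = 1 / (1 + 10^-2.30 + 10^-0.72)
   = 1 / (1 + 0.0050119 + 0.19055) = 1/1.1956 = 0.8364

α₁ = 0.836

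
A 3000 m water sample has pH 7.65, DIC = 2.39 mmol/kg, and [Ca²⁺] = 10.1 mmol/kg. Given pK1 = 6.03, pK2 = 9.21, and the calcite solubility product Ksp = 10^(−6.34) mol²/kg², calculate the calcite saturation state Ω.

α₂ = 1 / (1 + [H⁺]/K2 + [H⁺]²/(K1K2)) = 1 / (1 + 10^+1.56 + 10^-0.06)
   = 1 / (1 + 36.308 + 0.87096) = 1/38.179 = 0.02619
[CO3²⁻] = α₂ × DIC = 0.02619 × 2.39 = 0.06260 mmol/kg
Ksp = 10^(−6.34) = 4.571×10^-7
Ω = [Ca²⁺][CO3²⁻]/Ksp = (10.1×10^-3)(6.260×10^-5) / 4.571×10^-7 = 1.38

Ω = 1.38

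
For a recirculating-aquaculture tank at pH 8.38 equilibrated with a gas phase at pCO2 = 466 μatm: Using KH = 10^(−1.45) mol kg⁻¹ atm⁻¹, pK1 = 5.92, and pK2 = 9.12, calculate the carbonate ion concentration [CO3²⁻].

[CO3²⁻] = 0.868 mmol/kg

[CO2*] = KH · pCO2 = 10^(−1.45) × 466×10^-6 = 1.653×10^-5 mol/kg
α₀ = 1/(1 + K1/[H⁺] + K1K2/[H⁺]²) = 1/(1 + 10^+2.46 + 10^+1.72) = 0.002925
DIC = [CO2*]/α₀ = 1.653×10^-5 / 0.002925 = 5.653 mmol/kg
[CO3²⁻] = α₂·DIC; α₂ = 0.1535, so [CO3²⁻] = 0.1535 × 5.653 = 0.868 mmol/kg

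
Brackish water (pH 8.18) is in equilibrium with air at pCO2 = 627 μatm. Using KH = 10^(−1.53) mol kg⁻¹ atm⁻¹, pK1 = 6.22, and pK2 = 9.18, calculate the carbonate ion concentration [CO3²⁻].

[CO2*] = KH · pCO2 = 10^(−1.53) × 627×10^-6 = 1.850×10^-5 mol/kg
α₀ = 1/(1 + K1/[H⁺] + K1K2/[H⁺]²) = 1/(1 + 10^+1.96 + 10^+0.96) = 0.009870
DIC = [CO2*]/α₀ = 1.850×10^-5 / 0.009870 = 1.875 mmol/kg
[CO3²⁻] = α₂·DIC; α₂ = 0.09001, so [CO3²⁻] = 0.09001 × 1.875 = 0.169 mmol/kg

[CO3²⁻] = 0.169 mmol/kg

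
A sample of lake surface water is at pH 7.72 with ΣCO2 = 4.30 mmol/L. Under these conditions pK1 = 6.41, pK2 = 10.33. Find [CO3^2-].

α₂ = 1 / (1 + [H⁺]/K2 + [H⁺]²/(K1K2)) = 1 / (1 + 10^+2.61 + 10^+1.30)
   = 1 / (1 + 407.38 + 19.953) = 1/428.33 = 0.002335
[CO3²⁻] = α₂ × DIC = 0.002335 × 4.30 = 0.0100 mmol/L = 10.0 μmol/L

[CO3²⁻] = 10.0 μmol/L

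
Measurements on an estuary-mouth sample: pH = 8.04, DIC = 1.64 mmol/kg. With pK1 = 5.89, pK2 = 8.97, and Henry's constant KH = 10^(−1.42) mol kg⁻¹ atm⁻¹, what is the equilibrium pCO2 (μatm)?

α₀ = 1 / (1 + K1/[H⁺] + K1K2/[H⁺]²) = 1 / (1 + 10^+2.15 + 10^+1.22)
   = 1 / (1 + 141.25 + 16.596) = 1/158.85 = 0.006295
[CO2*] = α₀ × DIC = 0.006295 × 1.64 = 0.01032 mmol/kg = 10.32 μmol/kg
pCO2 = [CO2*]/KH = 1.032×10^-5 / 3.802×10^-2 = 272 μatm

pCO2 = 272 μatm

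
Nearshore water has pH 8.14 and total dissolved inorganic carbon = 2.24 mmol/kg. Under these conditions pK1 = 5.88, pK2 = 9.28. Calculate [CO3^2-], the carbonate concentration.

[CO3²⁻] = 0.151 mmol/kg

α₂ = 1 / (1 + [H⁺]/K2 + [H⁺]²/(K1K2)) = 1 / (1 + 10^+1.14 + 10^-1.12)
   = 1 / (1 + 13.804 + 0.075858) = 1/14.880 = 0.06721
[CO3²⁻] = α₂ × DIC = 0.06721 × 2.24 = 0.151 mmol/kg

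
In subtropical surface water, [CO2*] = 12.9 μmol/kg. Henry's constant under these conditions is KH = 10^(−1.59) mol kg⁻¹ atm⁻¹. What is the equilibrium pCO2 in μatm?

KH = 10^(−1.59) = 2.570×10^-2 mol kg⁻¹ atm⁻¹
pCO2 = [CO2*]/KH = 12.9×10^-6 / 2.570×10^-2 = 5.02×10^-4 atm = 502 μatm

pCO2 = 502 μatm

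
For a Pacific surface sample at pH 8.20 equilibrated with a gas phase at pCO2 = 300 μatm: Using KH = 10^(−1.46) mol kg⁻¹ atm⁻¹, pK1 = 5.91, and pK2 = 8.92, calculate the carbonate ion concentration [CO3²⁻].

[CO3²⁻] = 0.386 mmol/kg

[CO2*] = KH · pCO2 = 10^(−1.46) × 300×10^-6 = 1.040×10^-5 mol/kg
α₀ = 1/(1 + K1/[H⁺] + K1K2/[H⁺]²) = 1/(1 + 10^+2.29 + 10^+1.57) = 0.004289
DIC = [CO2*]/α₀ = 1.040×10^-5 / 0.004289 = 2.425 mmol/kg
[CO3²⁻] = α₂·DIC; α₂ = 0.1594, so [CO3²⁻] = 0.1594 × 2.425 = 0.386 mmol/kg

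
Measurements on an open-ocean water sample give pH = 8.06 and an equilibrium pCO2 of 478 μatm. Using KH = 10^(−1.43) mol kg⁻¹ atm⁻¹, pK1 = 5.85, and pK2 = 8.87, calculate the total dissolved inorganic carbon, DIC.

DIC = 3.34 mmol/kg

[CO2*] = KH · pCO2 = 10^(−1.43) × 478×10^-6 = 1.776×10^-5 mol/kg
α₀ = 1/(1 + K1/[H⁺] + K1K2/[H⁺]²) = 1/(1 + 10^+2.21 + 10^+1.40) = 0.005311
DIC = [CO2*]/α₀ = 1.776×10^-5 / 0.005311 = 3.34 mmol/kg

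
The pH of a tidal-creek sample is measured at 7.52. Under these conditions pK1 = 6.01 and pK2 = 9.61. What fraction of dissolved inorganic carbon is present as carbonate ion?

α₂ = 0.00782

α₂ = 1 / (1 + [H⁺]/K2 + [H⁺]²/(K1K2)) = 1 / (1 + 10^+2.09 + 10^+0.58)
   = 1 / (1 + 123.03 + 3.8019) = 1/127.83 = 0.007823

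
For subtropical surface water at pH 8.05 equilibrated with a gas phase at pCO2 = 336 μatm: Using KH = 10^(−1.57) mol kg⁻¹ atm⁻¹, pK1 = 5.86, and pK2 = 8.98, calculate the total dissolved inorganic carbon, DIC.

DIC = 1.57 mmol/kg

[CO2*] = KH · pCO2 = 10^(−1.57) × 336×10^-6 = 9.044×10^-6 mol/kg
α₀ = 1/(1 + K1/[H⁺] + K1K2/[H⁺]²) = 1/(1 + 10^+2.19 + 10^+1.26) = 0.005745
DIC = [CO2*]/α₀ = 9.044×10^-6 / 0.005745 = 1.57 mmol/kg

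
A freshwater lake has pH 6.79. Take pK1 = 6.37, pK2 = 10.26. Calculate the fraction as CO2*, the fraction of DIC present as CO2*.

α₀ = 0.275

α₀ = 1 / (1 + K1/[H⁺] + K1K2/[H⁺]²) = 1 / (1 + 10^+0.42 + 10^-3.05)
   = 1 / (1 + 2.6303 + 0.00089125) = 1/3.6312 = 0.2754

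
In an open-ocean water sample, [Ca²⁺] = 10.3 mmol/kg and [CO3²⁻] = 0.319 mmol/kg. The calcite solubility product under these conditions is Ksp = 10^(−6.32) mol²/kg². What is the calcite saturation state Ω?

Ω = 6.86

Ksp = 10^(−6.32) = 4.786×10^-7
Ω = [Ca²⁺][CO3²⁻]/Ksp = (10.3×10^-3)(0.319×10^-3) / 4.786×10^-7 = 6.86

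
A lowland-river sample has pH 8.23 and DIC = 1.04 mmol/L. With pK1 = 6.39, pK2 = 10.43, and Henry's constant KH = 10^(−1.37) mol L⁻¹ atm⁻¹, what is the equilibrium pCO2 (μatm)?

α₀ = 1 / (1 + K1/[H⁺] + K1K2/[H⁺]²) = 1 / (1 + 10^+1.84 + 10^-0.36)
   = 1 / (1 + 69.183 + 0.43652) = 1/70.620 = 0.01416
[CO2*] = α₀ × DIC = 0.01416 × 1.04 = 0.01473 mmol/L = 14.73 μmol/L
pCO2 = [CO2*]/KH = 1.473×10^-5 / 4.266×10^-2 = 345 μatm

pCO2 = 345 μatm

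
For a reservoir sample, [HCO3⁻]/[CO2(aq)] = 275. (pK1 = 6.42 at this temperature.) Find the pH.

pH = 8.86

From K1 = [H⁺][HCO3⁻]/[CO2(aq)]:  pH = pK1 + log₁₀([HCO3⁻]/[CO2(aq)])
log₁₀(275) = +2.439
pH = 6.42 + (+2.439) = 8.86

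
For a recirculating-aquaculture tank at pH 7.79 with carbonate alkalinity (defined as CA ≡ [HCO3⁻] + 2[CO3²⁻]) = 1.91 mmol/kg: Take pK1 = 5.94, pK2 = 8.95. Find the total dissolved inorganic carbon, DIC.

CA = [HCO3⁻] + 2[CO3²⁻] = (α₁ + 2α₂)·DIC
At pH 7.79: [H⁺]/K1 = 10^-1.85 = 0.014125, K2/[H⁺] = 10^-1.16 = 0.069183
α₁ = 1/(1 + 0.014125 + 0.069183) = 1/1.0833 = 0.9231; α₂ = α₁·K2/[H⁺] = 0.06386
α₁ + 2α₂ = 1.0508
DIC = CA / (α₁ + 2α₂) = 1.91 / 1.0508 = 1.82 mmol/kg

DIC = 1.82 mmol/kg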